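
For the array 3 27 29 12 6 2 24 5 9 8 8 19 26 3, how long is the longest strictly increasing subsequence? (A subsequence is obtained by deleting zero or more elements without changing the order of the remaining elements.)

Let dp[i] be the longest increasing subsequence ending at position i. Then dp = [1, 2, 3, 2, 2, 1, 3, 2, 3, 3, 3, 4, 5, 2].
The maximum is 5; one witness is 3, 6, 9, 19, 26 at positions 1,5,9,12,13.

5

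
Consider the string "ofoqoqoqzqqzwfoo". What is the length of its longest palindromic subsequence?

Using dp[i][j] = 2 + dp[i+1][j−1] if the ends match, else max(dp[i+1][j], dp[i][j−1]):
dp[1][16] = 9. A witness is ooqqzqqoo at positions 1,3,6,8,9,10,11,15,16.

9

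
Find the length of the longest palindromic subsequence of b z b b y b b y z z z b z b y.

One longest palindromic subsequence is bzbybbybzb (positions 1,2,3,5,6,7,8,12,13,14); it reads the same forward and backward, and the interval DP gives dp[1][15] = 10.

10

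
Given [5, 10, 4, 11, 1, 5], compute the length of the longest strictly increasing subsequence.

Scanning left to right, the best length ending at each element is: 5→1, 10→2, 4→1, 11→3, 1→1, 5→2.
So the longest increasing subsequence has length 3, e.g. 5, 10, 11.

3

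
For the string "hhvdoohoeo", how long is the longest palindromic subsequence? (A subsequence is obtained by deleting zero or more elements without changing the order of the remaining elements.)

Using dp[i][j] = 2 + dp[i+1][j−1] if the ends match, else max(dp[i+1][j], dp[i][j−1]):
dp[1][10] = 5. A witness is oohoo at positions 5,6,7,8,10.

5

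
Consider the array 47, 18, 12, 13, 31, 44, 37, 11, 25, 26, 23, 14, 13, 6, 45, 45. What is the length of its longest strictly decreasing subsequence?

Scanning left to right, the best length ending at each element is: 47→1, 18→2, 12→3, 13→3, 31→2, 44→2, 37→3, 11→4, 25→4, 26→4, 23→5, 14→6, 13→7, 6→8, 45→2, 45→2.
So the longest decreasing subsequence has length 8, e.g. 47, 44, 37, 25, 23, 14, 13, 6.

8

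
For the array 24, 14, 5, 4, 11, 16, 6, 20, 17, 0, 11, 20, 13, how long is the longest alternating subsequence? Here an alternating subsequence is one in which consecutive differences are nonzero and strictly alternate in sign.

8

A longest alternating subsequence is 24, 5, 11, 6, 20, 17, 20, 13 (positions 1,3,5,7,8,9,12,13); its 7 consecutive differences strictly alternate in sign, and length 8 is optimal.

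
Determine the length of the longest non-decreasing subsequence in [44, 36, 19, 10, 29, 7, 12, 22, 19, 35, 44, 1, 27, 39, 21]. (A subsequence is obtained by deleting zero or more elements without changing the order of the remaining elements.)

5

Scanning left to right, the best length ending at each element is: 44→1, 36→1, 19→1, 10→1, 29→2, 7→1, 12→2, 22→3, 19→3, 35→4, 44→5, 1→1, 27→4, 39→5, 21→4.
So the longest non-decreasing subsequence has length 5, e.g. 10, 12, 22, 35, 44.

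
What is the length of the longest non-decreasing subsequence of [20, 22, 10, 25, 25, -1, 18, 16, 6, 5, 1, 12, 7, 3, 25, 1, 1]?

Scanning left to right, the best length ending at each element is: 20→1, 22→2, 10→1, 25→3, 25→4, -1→1, 18→2, 16→2, 6→2, 5→2, 1→2, 12→3, 7→3, 3→3, 25→5, 1→3, 1→4.
So the longest non-decreasing subsequence has length 5, e.g. 20, 22, 25, 25, 25.

5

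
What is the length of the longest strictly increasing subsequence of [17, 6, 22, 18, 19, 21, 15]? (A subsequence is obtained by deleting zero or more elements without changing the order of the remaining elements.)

4

Scanning left to right, the best length ending at each element is: 17→1, 6→1, 22→2, 18→2, 19→3, 21→4, 15→2.
So the longest increasing subsequence has length 4, e.g. 17, 18, 19, 21.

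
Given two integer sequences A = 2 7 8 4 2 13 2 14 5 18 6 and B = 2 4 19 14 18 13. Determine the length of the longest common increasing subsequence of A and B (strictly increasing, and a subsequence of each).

A longest common strictly increasing subsequence is 2, 4, 14, 18 (length 4); it appears in order in both A and B, and no longer such subsequence exists.

4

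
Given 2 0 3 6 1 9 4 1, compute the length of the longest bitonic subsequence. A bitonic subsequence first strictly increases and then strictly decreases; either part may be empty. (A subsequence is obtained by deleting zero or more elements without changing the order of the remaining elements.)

6

Let inc[i] be the LIS ending at i and dec[i] the longest strictly decreasing subsequence starting at i. inc = [1, 1, 2, 3, 2, 4, 3, 2], dec = [2, 1, 2, 3, 1, 3, 2, 1].
max_i inc[i]+dec[i]−1 = 6, with one witness 2, 3, 6, 9, 4, 1.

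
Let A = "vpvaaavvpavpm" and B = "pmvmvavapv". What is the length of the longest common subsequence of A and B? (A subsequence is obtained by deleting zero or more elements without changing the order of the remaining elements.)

6

Backtracking the LCS table gives one alignment: v (A1,B3) → v (A3,B5) → a (A4,B6) → a (A6,B8) → p (A9,B9) → v (A11,B10).
So the longest common subsequence has length 6.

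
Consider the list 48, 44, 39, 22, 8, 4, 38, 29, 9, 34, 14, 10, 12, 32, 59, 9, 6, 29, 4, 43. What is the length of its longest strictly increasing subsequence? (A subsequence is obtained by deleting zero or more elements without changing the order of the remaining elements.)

6

Let dp[i] be the longest increasing subsequence ending at position i. Then dp = [1, 1, 1, 1, 1, 1, 2, 2, 2, 3, 3, 3, 4, 5, 6, 2, 2, 5, 1, 6].
The maximum is 6; one witness is 8, 9, 10, 12, 32, 59 at positions 5,9,12,13,14,15.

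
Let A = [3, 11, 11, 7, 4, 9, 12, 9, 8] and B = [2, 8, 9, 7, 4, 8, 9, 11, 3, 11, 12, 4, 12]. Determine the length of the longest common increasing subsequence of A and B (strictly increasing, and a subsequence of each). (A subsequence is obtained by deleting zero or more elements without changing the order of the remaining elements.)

3

A longest common strictly increasing subsequence is 7, 9, 12 (length 3); it appears in order in both A and B, and no longer such subsequence exists.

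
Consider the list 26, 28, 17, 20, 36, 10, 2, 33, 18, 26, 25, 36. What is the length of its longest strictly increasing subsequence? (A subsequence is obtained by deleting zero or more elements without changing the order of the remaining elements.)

Scanning left to right, the best length ending at each element is: 26→1, 28→2, 17→1, 20→2, 36→3, 10→1, 2→1, 33→3, 18→2, 26→3, 25→3, 36→4.
So the longest increasing subsequence has length 4, e.g. 26, 28, 33, 36.

4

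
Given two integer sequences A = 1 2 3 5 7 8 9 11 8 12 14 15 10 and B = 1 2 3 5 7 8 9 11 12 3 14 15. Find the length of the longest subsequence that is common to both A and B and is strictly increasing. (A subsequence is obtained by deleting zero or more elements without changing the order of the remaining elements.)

For each value that appears in both, track the longest common increasing run ending there.
The best achievable length is 11; one witness is 1, 2, 3, 5, 7, 8, 9, 11, 12, 14, 15 (A-positions 1,2,3,4,5,6,7,8,10,11,12, B-positions 1,2,3,4,5,6,7,8,9,11,12).

11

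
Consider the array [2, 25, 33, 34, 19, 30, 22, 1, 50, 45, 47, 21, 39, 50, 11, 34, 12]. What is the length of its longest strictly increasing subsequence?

7

Let dp[i] be the longest increasing subsequence ending at position i. Then dp = [1, 2, 3, 4, 2, 3, 3, 1, 5, 5, 6, 3, 5, 7, 2, 4, 3].
The maximum is 7; one witness is 2, 25, 33, 34, 45, 47, 50 at positions 1,2,3,4,10,11,14.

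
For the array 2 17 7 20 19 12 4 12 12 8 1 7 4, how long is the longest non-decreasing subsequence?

One longest non-decreasing subsequence is 2, 7, 12, 12, 12 (positions 1,3,6,8,9), of length 5; no longer one exists.

5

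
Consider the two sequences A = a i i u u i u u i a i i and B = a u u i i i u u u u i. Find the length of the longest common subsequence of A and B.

A longest common subsequence is aiiuuuui (length 8); the LCS DP confirms no longer common subsequence exists.

8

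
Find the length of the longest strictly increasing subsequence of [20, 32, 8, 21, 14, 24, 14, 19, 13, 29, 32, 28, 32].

5

Let dp[i] be the longest increasing subsequence ending at position i. Then dp = [1, 2, 1, 2, 2, 3, 2, 3, 2, 4, 5, 4, 5].
The maximum is 5; one witness is 20, 21, 24, 29, 32 at positions 1,4,6,10,11.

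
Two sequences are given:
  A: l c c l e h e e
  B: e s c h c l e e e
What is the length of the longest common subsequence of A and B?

6

A longest common subsequence is ccleee (length 6); the LCS DP confirms no longer common subsequence exists.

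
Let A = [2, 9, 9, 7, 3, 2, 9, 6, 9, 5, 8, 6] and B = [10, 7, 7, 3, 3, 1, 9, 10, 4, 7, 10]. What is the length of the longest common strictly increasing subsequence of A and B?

2

For each value that appears in both, track the longest common increasing run ending there.
The best achievable length is 2; one witness is 7, 9 (A-positions 4,7, B-positions 2,7).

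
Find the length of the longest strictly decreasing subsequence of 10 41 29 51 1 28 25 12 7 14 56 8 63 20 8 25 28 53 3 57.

One longest decreasing subsequence is 41, 29, 28, 25, 12, 7, 3 (positions 2,3,6,7,8,9,19), of length 7; no longer one exists.

7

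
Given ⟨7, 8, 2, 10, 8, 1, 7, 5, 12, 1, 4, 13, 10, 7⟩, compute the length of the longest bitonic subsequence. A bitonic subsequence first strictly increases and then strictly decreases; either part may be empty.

7

One longest bitonic subsequence is 7, 8, 10, 8, 7, 5, 4 (positions 1,2,4,5,7,8,11): it rises to 10 then falls. Length 7 is optimal.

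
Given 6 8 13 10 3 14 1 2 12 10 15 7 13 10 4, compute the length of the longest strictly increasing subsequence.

5

Let dp[i] be the longest increasing subsequence ending at position i. Then dp = [1, 2, 3, 3, 1, 4, 1, 2, 4, 3, 5, 3, 5, 4, 3].
The maximum is 5; one witness is 6, 8, 13, 14, 15 at positions 1,2,3,6,11.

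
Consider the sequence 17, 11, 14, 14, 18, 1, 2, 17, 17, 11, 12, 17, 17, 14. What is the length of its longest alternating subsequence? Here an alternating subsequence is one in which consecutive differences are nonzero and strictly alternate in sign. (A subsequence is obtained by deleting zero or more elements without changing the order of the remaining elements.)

Track the best alternating length ending on an up-step vs a down-step at each position: up/down = 1/1, 1/2, 3/2, 3/2, 3/1, 1/4, 5/4, 5/4, 5/4, 5/6, 7/6, 7/4, 7/4, 7/8.
The maximum over both is 8; one such subsequence is 17, 11, 14, 1, 17, 11, 17, 14.

8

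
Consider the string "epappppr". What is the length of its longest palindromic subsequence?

5

Using dp[i][j] = 2 + dp[i+1][j−1] if the ends match, else max(dp[i+1][j], dp[i][j−1]):
dp[1][8] = 5. A witness is ppppp at positions 2,4,5,6,7.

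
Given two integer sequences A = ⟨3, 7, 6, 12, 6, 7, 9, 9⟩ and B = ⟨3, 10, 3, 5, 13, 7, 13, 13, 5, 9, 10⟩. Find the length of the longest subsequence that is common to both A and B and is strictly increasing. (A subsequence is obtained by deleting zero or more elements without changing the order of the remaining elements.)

For each value that appears in both, track the longest common increasing run ending there.
The best achievable length is 3; one witness is 3, 7, 9 (A-positions 1,2,7, B-positions 1,6,10).

3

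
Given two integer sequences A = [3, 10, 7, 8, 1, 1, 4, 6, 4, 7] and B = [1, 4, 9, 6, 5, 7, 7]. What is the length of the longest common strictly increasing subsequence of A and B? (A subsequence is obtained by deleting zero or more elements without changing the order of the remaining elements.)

4

For each value that appears in both, track the longest common increasing run ending there.
The best achievable length is 4; one witness is 1, 4, 6, 7 (A-positions 5,7,8,10, B-positions 1,2,4,6).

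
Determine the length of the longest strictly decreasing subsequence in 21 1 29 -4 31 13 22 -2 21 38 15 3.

Let dp[i] be the longest decreasing subsequence ending at position i. Then dp = [1, 2, 1, 3, 1, 2, 2, 3, 3, 1, 4, 5].
The maximum is 5; one witness is 29, 22, 21, 15, 3 at positions 3,7,9,11,12.

5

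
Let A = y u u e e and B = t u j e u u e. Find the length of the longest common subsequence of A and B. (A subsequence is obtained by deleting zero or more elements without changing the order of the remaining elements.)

3

Backtracking the LCS table gives one alignment: u (A2,B5) → u (A3,B6) → e (A5,B7).
So the longest common subsequence has length 3.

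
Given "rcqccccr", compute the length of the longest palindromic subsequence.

One longest palindromic subsequence is rcccccr (positions 1,2,4,5,6,7,8); it reads the same forward and backward, and the interval DP gives dp[1][8] = 7.

7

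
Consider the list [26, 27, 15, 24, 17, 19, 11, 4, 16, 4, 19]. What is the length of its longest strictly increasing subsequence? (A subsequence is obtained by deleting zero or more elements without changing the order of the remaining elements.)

3

Scanning left to right, the best length ending at each element is: 26→1, 27→2, 15→1, 24→2, 17→2, 19→3, 11→1, 4→1, 16→2, 4→1, 19→3.
So the longest increasing subsequence has length 3, e.g. 15, 17, 19.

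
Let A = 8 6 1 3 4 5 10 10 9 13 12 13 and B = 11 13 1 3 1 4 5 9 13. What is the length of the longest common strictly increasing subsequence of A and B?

6

A longest common strictly increasing subsequence is 1, 3, 4, 5, 9, 13 (length 6); it appears in order in both A and B, and no longer such subsequence exists.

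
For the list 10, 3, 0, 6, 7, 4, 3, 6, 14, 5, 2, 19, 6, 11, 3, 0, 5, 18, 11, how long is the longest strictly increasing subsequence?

6

One longest increasing subsequence is 3, 4, 5, 6, 11, 18 (positions 2,6,10,13,14,18), of length 6; no longer one exists.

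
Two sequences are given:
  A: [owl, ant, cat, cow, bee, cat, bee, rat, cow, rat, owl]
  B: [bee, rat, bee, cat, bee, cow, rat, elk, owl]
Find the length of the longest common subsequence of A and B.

6

A longest common subsequence is bee, cat, bee, cow, rat, owl (length 6); the LCS DP confirms no longer common subsequence exists.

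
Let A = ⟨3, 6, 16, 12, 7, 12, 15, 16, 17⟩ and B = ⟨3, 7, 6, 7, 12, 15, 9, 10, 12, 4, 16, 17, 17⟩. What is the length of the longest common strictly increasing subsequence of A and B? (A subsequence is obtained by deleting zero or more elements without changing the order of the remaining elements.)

7

For each value that appears in both, track the longest common increasing run ending there.
The best achievable length is 7; one witness is 3, 6, 7, 12, 15, 16, 17 (A-positions 1,2,5,6,7,8,9, B-positions 1,3,4,5,6,11,12).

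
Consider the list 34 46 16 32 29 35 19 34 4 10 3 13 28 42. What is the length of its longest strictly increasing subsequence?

5

Scanning left to right, the best length ending at each element is: 34→1, 46→2, 16→1, 32→2, 29→2, 35→3, 19→2, 34→3, 4→1, 10→2, 3→1, 13→3, 28→4, 42→5.
So the longest increasing subsequence has length 5, e.g. 4, 10, 13, 28, 42.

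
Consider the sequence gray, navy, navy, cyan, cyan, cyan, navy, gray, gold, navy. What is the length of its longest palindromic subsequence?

One longest palindromic subsequence is navy navy cyan cyan cyan navy navy (positions 2,3,4,5,6,7,10); it reads the same forward and backward, and the interval DP gives dp[1][10] = 7.

7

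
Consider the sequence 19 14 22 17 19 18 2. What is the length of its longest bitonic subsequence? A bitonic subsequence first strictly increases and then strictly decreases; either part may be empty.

Let inc[i] be the LIS ending at i and dec[i] the longest strictly decreasing subsequence starting at i. inc = [1, 1, 2, 2, 3, 3, 1], dec = [3, 2, 4, 2, 3, 2, 1].
max_i inc[i]+dec[i]−1 = 5, with one witness 19, 22, 19, 18, 2.

5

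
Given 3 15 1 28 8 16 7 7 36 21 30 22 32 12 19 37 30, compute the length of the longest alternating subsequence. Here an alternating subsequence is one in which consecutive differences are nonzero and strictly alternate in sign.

15

Track the best alternating length ending on an up-step vs a down-step at each position: up/down = 1/1, 2/1, 1/3, 4/1, 4/5, 6/5, 4/7, 4/7, 8/1, 8/9, 10/9, 10/11, 12/9, 8/13, 14/13, 14/1, 14/15.
The maximum over both is 15; one such subsequence is 3, 15, 1, 28, 8, 16, 7, 36, 21, 30, 22, 32, 12, 37, 30.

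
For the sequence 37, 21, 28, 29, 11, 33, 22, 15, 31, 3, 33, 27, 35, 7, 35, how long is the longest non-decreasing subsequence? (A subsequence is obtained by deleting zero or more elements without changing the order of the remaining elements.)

7

Scanning left to right, the best length ending at each element is: 37→1, 21→1, 28→2, 29→3, 11→1, 33→4, 22→2, 15→2, 31→4, 3→1, 33→5, 27→3, 35→6, 7→2, 35→7.
So the longest non-decreasing subsequence has length 7, e.g. 21, 28, 29, 33, 33, 35, 35.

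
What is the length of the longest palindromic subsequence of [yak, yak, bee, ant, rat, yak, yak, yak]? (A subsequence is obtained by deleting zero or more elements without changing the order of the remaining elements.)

5

Using dp[i][j] = 2 + dp[i+1][j−1] if the ends match, else max(dp[i+1][j], dp[i][j−1]):
dp[1][8] = 5. A witness is yak yak yak yak yak at positions 1,2,6,7,8.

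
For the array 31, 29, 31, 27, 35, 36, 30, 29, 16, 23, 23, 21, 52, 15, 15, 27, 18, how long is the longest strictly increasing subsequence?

Let dp[i] be the longest increasing subsequence ending at position i. Then dp = [1, 1, 2, 1, 3, 4, 2, 2, 1, 2, 2, 2, 5, 1, 1, 3, 2].
The maximum is 5; one witness is 29, 31, 35, 36, 52 at positions 2,3,5,6,13.

5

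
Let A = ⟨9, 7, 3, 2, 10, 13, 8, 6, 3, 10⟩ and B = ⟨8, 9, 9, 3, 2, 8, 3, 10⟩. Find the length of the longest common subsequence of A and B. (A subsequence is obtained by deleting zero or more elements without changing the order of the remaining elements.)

Backtracking the LCS table gives one alignment: 9 (A1,B3) → 3 (A3,B4) → 2 (A4,B5) → 8 (A7,B6) → 3 (A9,B7) → 10 (A10,B8).
So the longest common subsequence has length 6.

6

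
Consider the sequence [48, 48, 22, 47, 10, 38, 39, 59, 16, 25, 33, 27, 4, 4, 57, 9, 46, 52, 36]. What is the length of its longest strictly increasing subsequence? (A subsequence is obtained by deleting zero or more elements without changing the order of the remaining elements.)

Scanning left to right, the best length ending at each element is: 48→1, 48→1, 22→1, 47→2, 10→1, 38→2, 39→3, 59→4, 16→2, 25→3, 33→4, 27→4, 4→1, 4→1, 57→5, 9→2, 46→5, 52→6, 36→5.
So the longest increasing subsequence has length 6, e.g. 10, 16, 25, 33, 46, 52.

6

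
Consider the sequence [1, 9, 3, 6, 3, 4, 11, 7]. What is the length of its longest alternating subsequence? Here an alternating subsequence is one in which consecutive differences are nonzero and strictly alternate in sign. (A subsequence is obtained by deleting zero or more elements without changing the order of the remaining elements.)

7

Track the best alternating length ending on an up-step vs a down-step at each position: up/down = 1/1, 2/1, 2/3, 4/3, 2/5, 6/5, 6/1, 6/7.
The maximum over both is 7; one such subsequence is 1, 9, 3, 6, 3, 11, 7.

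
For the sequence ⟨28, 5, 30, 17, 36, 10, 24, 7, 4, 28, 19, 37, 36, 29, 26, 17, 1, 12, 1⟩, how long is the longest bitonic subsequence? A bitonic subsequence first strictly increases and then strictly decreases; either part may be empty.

11

Let inc[i] be the LIS ending at i and dec[i] the longest strictly decreasing subsequence starting at i. inc = [1, 1, 2, 2, 3, 2, 3, 2, 1, 4, 3, 5, 5, 5, 4, 3, 1, 3, 1], dec = [6, 3, 6, 5, 6, 4, 5, 3, 2, 5, 4, 7, 6, 5, 4, 3, 1, 2, 1].
max_i inc[i]+dec[i]−1 = 11, with one witness 5, 17, 24, 28, 37, 36, 29, 26, 17, 12, 1.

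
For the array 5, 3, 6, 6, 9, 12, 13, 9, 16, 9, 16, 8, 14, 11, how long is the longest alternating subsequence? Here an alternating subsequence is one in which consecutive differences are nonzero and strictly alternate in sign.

A longest alternating subsequence is 5, 3, 12, 9, 16, 9, 16, 8, 14, 11 (positions 1,2,6,8,9,10,11,12,13,14); its 9 consecutive differences strictly alternate in sign, and length 10 is optimal.

10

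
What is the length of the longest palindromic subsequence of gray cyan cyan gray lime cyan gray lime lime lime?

Using dp[i][j] = 2 + dp[i+1][j−1] if the ends match, else max(dp[i+1][j], dp[i][j−1]):
dp[1][10] = 5. A witness is gray cyan lime cyan gray at positions 1,2,5,6,7.

5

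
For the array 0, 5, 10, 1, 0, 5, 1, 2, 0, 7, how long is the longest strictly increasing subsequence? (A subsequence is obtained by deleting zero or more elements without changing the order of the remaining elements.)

4

Scanning left to right, the best length ending at each element is: 0→1, 5→2, 10→3, 1→2, 0→1, 5→3, 1→2, 2→3, 0→1, 7→4.
So the longest increasing subsequence has length 4, e.g. 0, 1, 5, 7.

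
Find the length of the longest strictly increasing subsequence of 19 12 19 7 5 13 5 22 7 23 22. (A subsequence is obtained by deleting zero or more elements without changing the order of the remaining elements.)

4

Let dp[i] be the longest increasing subsequence ending at position i. Then dp = [1, 1, 2, 1, 1, 2, 1, 3, 2, 4, 3].
The maximum is 4; one witness is 12, 19, 22, 23 at positions 2,3,8,10.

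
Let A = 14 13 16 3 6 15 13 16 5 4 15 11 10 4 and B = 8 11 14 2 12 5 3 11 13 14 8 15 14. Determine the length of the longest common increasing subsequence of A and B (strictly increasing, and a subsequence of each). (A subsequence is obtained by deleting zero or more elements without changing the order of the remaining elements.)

3

A longest common strictly increasing subsequence is 3, 13, 15 (length 3); it appears in order in both A and B, and no longer such subsequence exists.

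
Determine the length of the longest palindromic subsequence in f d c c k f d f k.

Using dp[i][j] = 2 + dp[i+1][j−1] if the ends match, else max(dp[i+1][j], dp[i][j−1]):
dp[1][9] = 6. A witness is fdccdf at positions 1,2,3,4,7,8.

6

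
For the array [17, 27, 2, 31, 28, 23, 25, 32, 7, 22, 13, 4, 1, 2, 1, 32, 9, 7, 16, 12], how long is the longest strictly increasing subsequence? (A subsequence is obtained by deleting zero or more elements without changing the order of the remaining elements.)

4

One longest increasing subsequence is 17, 27, 31, 32 (positions 1,2,4,8), of length 4; no longer one exists.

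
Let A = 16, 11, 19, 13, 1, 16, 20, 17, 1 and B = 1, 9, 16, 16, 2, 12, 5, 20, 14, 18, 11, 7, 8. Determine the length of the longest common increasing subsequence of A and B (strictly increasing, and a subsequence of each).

For each value that appears in both, track the longest common increasing run ending there.
The best achievable length is 3; one witness is 1, 16, 20 (A-positions 5,6,7, B-positions 1,3,8).

3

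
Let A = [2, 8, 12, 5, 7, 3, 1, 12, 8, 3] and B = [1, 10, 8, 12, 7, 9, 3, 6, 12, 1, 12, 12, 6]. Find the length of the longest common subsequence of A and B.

Backtracking the LCS table gives one alignment: 8 (A2,B3) → 12 (A3,B4) → 7 (A5,B5) → 3 (A6,B7) → 1 (A7,B10) → 12 (A8,B12).
So the longest common subsequence has length 6.

6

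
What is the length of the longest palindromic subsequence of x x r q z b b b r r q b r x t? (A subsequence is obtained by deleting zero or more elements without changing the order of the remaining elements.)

One longest palindromic subsequence is xrqbbbqrx (positions 2,3,4,6,7,8,11,13,14); it reads the same forward and backward, and the interval DP gives dp[1][15] = 9.

9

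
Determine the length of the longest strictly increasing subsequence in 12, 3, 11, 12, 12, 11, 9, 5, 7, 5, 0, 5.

3

One longest increasing subsequence is 3, 11, 12 (positions 2,3,4), of length 3; no longer one exists.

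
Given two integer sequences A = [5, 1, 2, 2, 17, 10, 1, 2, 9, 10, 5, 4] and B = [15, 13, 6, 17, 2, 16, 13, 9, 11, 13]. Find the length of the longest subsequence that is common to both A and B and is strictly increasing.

2

A longest common strictly increasing subsequence is 2, 9 (length 2); it appears in order in both A and B, and no longer such subsequence exists.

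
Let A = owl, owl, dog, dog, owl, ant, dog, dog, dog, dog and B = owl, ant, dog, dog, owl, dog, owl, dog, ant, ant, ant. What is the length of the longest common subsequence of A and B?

Backtracking the LCS table gives one alignment: owl (A1,B1) → dog (A3,B3) → dog (A4,B4) → owl (A5,B5) → dog (A7,B6) → dog (A8,B8).
So the longest common subsequence has length 6.

6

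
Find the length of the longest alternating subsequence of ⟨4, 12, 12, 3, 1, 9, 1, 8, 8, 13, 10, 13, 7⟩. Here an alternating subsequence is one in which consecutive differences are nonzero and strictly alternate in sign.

A longest alternating subsequence is 4, 12, 3, 9, 1, 13, 10, 13, 7 (positions 1,2,4,6,7,10,11,12,13); its 8 consecutive differences strictly alternate in sign, and length 9 is optimal.

9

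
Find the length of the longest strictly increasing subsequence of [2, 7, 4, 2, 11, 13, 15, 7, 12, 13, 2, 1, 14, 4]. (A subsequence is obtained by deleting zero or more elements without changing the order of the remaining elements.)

One longest increasing subsequence is 2, 7, 11, 12, 13, 14 (positions 1,2,5,9,10,13), of length 6; no longer one exists.

6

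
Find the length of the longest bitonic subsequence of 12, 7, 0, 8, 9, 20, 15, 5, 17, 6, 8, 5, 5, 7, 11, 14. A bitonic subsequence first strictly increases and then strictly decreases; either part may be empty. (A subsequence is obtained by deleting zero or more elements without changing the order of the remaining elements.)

7

Let inc[i] be the LIS ending at i and dec[i] the longest strictly decreasing subsequence starting at i. inc = [1, 1, 1, 2, 3, 4, 4, 2, 5, 3, 4, 2, 2, 4, 5, 6], dec = [4, 3, 1, 3, 3, 4, 3, 1, 3, 2, 2, 1, 1, 1, 1, 1].
max_i inc[i]+dec[i]−1 = 7, with one witness 7, 8, 9, 20, 17, 8, 7.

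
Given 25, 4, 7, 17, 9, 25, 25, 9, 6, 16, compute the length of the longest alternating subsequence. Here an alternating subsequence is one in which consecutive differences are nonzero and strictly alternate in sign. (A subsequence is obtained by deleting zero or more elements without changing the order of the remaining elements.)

A longest alternating subsequence is 25, 4, 17, 9, 25, 9, 16 (positions 1,2,4,5,6,8,10); its 6 consecutive differences strictly alternate in sign, and length 7 is optimal.

7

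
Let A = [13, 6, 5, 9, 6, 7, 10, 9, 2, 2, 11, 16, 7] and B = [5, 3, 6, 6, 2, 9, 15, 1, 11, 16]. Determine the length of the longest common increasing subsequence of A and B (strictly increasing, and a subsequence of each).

A longest common strictly increasing subsequence is 5, 6, 9, 11, 16 (length 5); it appears in order in both A and B, and no longer such subsequence exists.

5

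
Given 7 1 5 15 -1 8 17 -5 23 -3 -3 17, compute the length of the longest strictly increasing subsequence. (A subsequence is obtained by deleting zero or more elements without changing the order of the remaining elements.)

Let dp[i] be the longest increasing subsequence ending at position i. Then dp = [1, 1, 2, 3, 1, 3, 4, 1, 5, 2, 2, 4].
The maximum is 5; one witness is 1, 5, 15, 17, 23 at positions 2,3,4,7,9.

5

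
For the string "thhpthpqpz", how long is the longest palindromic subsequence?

4

One longest palindromic subsequence is thht (positions 1,2,3,5); it reads the same forward and backward, and the interval DP gives dp[1][10] = 4.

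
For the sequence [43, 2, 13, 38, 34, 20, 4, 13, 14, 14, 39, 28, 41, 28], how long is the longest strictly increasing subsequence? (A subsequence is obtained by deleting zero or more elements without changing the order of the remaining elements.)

Let dp[i] be the longest increasing subsequence ending at position i. Then dp = [1, 1, 2, 3, 3, 3, 2, 3, 4, 4, 5, 5, 6, 5].
The maximum is 6; one witness is 2, 4, 13, 14, 39, 41 at positions 2,7,8,9,11,13.

6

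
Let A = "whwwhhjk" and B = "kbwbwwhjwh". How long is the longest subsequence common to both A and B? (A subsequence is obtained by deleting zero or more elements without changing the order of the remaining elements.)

A longest common subsequence is wwwhh (length 5); the LCS DP confirms no longer common subsequence exists.

5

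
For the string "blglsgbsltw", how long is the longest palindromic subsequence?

5

One longest palindromic subsequence is lsbsl (positions 4,5,7,8,9); it reads the same forward and backward, and the interval DP gives dp[1][11] = 5.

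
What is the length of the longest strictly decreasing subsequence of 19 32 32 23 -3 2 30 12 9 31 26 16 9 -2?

6

One longest decreasing subsequence is 32, 30, 26, 16, 9, -2 (positions 2,7,11,12,13,14), of length 6; no longer one exists.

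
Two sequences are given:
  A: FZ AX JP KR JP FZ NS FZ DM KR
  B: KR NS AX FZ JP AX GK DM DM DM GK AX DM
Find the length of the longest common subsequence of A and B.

Backtracking the LCS table gives one alignment: KR (A4,B1) → NS (A7,B2) → FZ (A8,B4) → DM (A9,B13).
So the longest common subsequence has length 4.

4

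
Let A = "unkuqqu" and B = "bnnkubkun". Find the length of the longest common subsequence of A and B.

A longest common subsequence is nkuu (length 4); the LCS DP confirms no longer common subsequence exists.

4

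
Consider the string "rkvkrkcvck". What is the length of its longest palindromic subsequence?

7

Using dp[i][j] = 2 + dp[i+1][j−1] if the ends match, else max(dp[i+1][j], dp[i][j−1]):
dp[1][10] = 7. A witness is kvkrkvk at positions 2,3,4,5,6,8,10.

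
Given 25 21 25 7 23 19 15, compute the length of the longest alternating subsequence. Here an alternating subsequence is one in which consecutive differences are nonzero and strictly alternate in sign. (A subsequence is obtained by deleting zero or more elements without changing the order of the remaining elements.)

6

A longest alternating subsequence is 25, 21, 25, 7, 23, 19 (positions 1,2,3,4,5,6); its 5 consecutive differences strictly alternate in sign, and length 6 is optimal.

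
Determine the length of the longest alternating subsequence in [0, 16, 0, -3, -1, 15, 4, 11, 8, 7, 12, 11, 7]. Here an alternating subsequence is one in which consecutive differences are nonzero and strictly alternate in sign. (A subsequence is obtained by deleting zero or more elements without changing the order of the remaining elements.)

Track the best alternating length ending on an up-step vs a down-step at each position: up/down = 1/1, 2/1, 1/3, 1/3, 4/3, 4/3, 4/5, 6/5, 6/7, 6/7, 8/5, 8/9, 6/9.
The maximum over both is 9; one such subsequence is 0, 16, 0, 15, 4, 11, 8, 12, 11.

9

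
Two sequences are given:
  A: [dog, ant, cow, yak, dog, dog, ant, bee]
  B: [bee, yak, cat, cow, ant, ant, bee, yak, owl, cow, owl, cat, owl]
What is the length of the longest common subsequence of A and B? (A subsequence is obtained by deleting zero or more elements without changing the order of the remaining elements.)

3

A longest common subsequence is ant, ant, bee (length 3); the LCS DP confirms no longer common subsequence exists.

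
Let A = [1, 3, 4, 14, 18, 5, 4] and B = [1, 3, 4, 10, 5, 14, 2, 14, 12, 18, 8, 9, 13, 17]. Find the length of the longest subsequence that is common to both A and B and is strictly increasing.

For each value that appears in both, track the longest common increasing run ending there.
The best achievable length is 5; one witness is 1, 3, 4, 14, 18 (A-positions 1,2,3,4,5, B-positions 1,2,3,6,10).

5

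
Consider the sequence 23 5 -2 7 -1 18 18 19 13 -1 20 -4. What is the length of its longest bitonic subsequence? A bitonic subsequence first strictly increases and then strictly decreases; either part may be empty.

One longest bitonic subsequence is 5, 7, 18, 19, 13, -1, -4 (positions 2,4,6,8,9,10,12): it rises to 19 then falls. Length 7 is optimal.

7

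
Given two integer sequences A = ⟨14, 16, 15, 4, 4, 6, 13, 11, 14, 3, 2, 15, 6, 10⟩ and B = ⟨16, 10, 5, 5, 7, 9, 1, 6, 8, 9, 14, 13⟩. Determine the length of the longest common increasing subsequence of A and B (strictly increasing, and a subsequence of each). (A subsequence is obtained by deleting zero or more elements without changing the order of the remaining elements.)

For each value that appears in both, track the longest common increasing run ending there.
The best achievable length is 2; one witness is 6, 14 (A-positions 6,9, B-positions 8,11).

2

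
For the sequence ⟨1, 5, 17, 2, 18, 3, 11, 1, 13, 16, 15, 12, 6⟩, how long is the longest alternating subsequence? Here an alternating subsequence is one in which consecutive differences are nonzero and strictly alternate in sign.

9

Track the best alternating length ending on an up-step vs a down-step at each position: up/down = 1/1, 2/1, 2/1, 2/3, 4/1, 4/5, 6/5, 1/7, 8/5, 8/5, 8/9, 8/9, 8/9.
The maximum over both is 9; one such subsequence is 1, 5, 2, 18, 3, 11, 1, 16, 15.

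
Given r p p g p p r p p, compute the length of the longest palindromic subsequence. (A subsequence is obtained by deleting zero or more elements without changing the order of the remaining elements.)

7

One longest palindromic subsequence is rppgppr (positions 1,2,3,4,5,6,7); it reads the same forward and backward, and the interval DP gives dp[1][9] = 7.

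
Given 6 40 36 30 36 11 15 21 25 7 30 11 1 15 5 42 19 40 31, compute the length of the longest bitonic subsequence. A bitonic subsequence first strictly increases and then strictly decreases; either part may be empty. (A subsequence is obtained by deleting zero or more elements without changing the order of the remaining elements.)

Let inc[i] be the LIS ending at i and dec[i] the longest strictly decreasing subsequence starting at i. inc = [1, 2, 2, 2, 3, 2, 3, 4, 5, 2, 6, 3, 1, 4, 2, 7, 5, 7, 7], dec = [2, 6, 5, 4, 4, 3, 3, 3, 3, 2, 3, 2, 1, 2, 1, 3, 1, 2, 1].
max_i inc[i]+dec[i]−1 = 9, with one witness 6, 11, 15, 21, 25, 30, 42, 40, 31.

9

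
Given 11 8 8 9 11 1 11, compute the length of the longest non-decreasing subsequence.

Scanning left to right, the best length ending at each element is: 11→1, 8→1, 8→2, 9→3, 11→4, 1→1, 11→5.
So the longest non-decreasing subsequence has length 5, e.g. 8, 8, 9, 11, 11.

5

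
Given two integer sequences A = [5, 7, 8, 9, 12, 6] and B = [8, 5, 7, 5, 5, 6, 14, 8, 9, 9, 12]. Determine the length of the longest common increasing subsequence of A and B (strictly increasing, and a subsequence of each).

5

For each value that appears in both, track the longest common increasing run ending there.
The best achievable length is 5; one witness is 5, 7, 8, 9, 12 (A-positions 1,2,3,4,5, B-positions 2,3,8,9,11).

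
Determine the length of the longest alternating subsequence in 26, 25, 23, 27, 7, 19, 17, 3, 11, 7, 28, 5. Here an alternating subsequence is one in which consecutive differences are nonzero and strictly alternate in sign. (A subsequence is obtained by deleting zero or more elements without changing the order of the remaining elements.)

10

A longest alternating subsequence is 26, 25, 27, 7, 19, 3, 11, 7, 28, 5 (positions 1,2,4,5,6,8,9,10,11,12); its 9 consecutive differences strictly alternate in sign, and length 10 is optimal.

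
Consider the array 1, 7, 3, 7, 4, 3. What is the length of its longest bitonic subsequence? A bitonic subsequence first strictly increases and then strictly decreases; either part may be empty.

Let inc[i] be the LIS ending at i and dec[i] the longest strictly decreasing subsequence starting at i. inc = [1, 2, 2, 3, 3, 2], dec = [1, 3, 1, 3, 2, 1].
max_i inc[i]+dec[i]−1 = 5, with one witness 1, 3, 7, 4, 3.

5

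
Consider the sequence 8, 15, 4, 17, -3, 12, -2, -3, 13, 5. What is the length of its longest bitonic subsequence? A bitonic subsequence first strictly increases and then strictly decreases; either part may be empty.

6

Let inc[i] be the LIS ending at i and dec[i] the longest strictly decreasing subsequence starting at i. inc = [1, 2, 1, 3, 1, 2, 2, 1, 3, 3], dec = [4, 4, 3, 4, 1, 3, 2, 1, 2, 1].
max_i inc[i]+dec[i]−1 = 6, with one witness 8, 15, 17, 12, -2, -3.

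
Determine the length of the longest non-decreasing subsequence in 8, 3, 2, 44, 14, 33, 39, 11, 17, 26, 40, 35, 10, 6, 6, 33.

5

One longest non-decreasing subsequence is 8, 14, 33, 39, 40 (positions 1,5,6,7,11), of length 5; no longer one exists.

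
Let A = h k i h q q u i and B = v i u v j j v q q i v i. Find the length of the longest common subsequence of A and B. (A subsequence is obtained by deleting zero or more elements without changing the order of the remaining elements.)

4

Backtracking the LCS table gives one alignment: i (A3,B2) → q (A5,B8) → q (A6,B9) → i (A8,B12).
So the longest common subsequence has length 4.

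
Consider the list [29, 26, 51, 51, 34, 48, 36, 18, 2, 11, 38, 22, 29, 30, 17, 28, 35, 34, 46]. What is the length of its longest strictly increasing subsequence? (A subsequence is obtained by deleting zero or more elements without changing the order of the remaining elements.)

7

Let dp[i] be the longest increasing subsequence ending at position i. Then dp = [1, 1, 2, 2, 2, 3, 3, 1, 1, 2, 4, 3, 4, 5, 3, 4, 6, 6, 7].
The maximum is 7; one witness is 2, 11, 22, 29, 30, 35, 46 at positions 9,10,12,13,14,17,19.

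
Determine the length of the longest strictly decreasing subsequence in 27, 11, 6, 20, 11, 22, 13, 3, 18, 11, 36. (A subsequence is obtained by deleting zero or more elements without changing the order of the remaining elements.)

Scanning left to right, the best length ending at each element is: 27→1, 11→2, 6→3, 20→2, 11→3, 22→2, 13→3, 3→4, 18→3, 11→4, 36→1.
So the longest decreasing subsequence has length 4, e.g. 27, 11, 6, 3.

4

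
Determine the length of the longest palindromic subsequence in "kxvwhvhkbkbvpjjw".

Using dp[i][j] = 2 + dp[i+1][j−1] if the ends match, else max(dp[i+1][j], dp[i][j−1]):
dp[1][16] = 7. A witness is wvbkbvw at positions 4,6,9,10,11,12,16.

7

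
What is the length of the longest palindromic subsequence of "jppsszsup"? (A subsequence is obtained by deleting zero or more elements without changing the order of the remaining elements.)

One longest palindromic subsequence is pszsp (positions 2,5,6,7,9); it reads the same forward and backward, and the interval DP gives dp[1][9] = 5.

5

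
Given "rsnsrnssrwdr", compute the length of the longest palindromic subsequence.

One longest palindromic subsequence is rssnssr (positions 1,2,4,6,7,8,12); it reads the same forward and backward, and the interval DP gives dp[1][12] = 7.

7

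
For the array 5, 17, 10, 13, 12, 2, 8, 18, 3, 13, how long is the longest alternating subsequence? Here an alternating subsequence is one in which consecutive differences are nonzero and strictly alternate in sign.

8

A longest alternating subsequence is 5, 17, 10, 13, 2, 8, 3, 13 (positions 1,2,3,4,6,7,9,10); its 7 consecutive differences strictly alternate in sign, and length 8 is optimal.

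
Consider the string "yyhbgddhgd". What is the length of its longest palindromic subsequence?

Using dp[i][j] = 2 + dp[i+1][j−1] if the ends match, else max(dp[i+1][j], dp[i][j−1]):
dp[1][10] = 4. A witness is gddg at positions 5,6,7,9.

4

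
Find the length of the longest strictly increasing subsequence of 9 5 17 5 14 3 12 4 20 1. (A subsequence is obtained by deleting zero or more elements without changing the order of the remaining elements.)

Let dp[i] be the longest increasing subsequence ending at position i. Then dp = [1, 1, 2, 1, 2, 1, 2, 2, 3, 1].
The maximum is 3; one witness is 9, 17, 20 at positions 1,3,9.

3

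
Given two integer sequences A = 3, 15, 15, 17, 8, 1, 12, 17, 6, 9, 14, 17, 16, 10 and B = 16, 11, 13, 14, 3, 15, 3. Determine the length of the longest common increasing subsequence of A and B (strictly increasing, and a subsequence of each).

For each value that appears in both, track the longest common increasing run ending there.
The best achievable length is 2; one witness is 3, 15 (A-positions 1,2, B-positions 5,6).

2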